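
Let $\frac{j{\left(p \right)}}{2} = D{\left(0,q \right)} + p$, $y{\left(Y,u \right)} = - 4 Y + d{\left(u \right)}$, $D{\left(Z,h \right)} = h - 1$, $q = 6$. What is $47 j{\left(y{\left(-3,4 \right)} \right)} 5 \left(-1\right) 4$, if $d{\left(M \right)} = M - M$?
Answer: $-31960$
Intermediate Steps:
$d{\left(M \right)} = 0$
$D{\left(Z,h \right)} = -1 + h$
$y{\left(Y,u \right)} = - 4 Y$ ($y{\left(Y,u \right)} = - 4 Y + 0 = - 4 Y$)
$j{\left(p \right)} = 10 + 2 p$ ($j{\left(p \right)} = 2 \left(\left(-1 + 6\right) + p\right) = 2 \left(5 + p\right) = 10 + 2 p$)
$47 j{\left(y{\left(-3,4 \right)} \right)} 5 \left(-1\right) 4 = 47 \left(10 + 2 \left(\left(-4\right) \left(-3\right)\right)\right) 5 \left(-1\right) 4 = 47 \left(10 + 2 \cdot 12\right) \left(\left(-5\right) 4\right) = 47 \left(10 + 24\right) \left(-20\right) = 47 \cdot 34 \left(-20\right) = 1598 \left(-20\right) = -31960$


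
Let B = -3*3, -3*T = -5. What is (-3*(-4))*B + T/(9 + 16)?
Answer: -1619/15 ≈ -107.93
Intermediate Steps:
T = 5/3 (T = -1/3*(-5) = 5/3 ≈ 1.6667)
B = -9
(-3*(-4))*B + T/(9 + 16) = -3*(-4)*(-9) + (5/3)/(9 + 16) = 12*(-9) + (5/3)/25 = -108 + (1/25)*(5/3) = -108 + 1/15 = -1619/15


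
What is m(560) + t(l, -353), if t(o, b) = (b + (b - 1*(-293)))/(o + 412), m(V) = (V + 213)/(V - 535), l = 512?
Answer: 100561/3300 ≈ 30.473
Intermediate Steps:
m(V) = (213 + V)/(-535 + V)
t(o, b) = (293 + 2*b)/(412 + o) (t(o, b) = (b + (b + 293))/(412 + o) = (b + (293 + b))/(412 + o) = (293 + 2*b)/(412 + o))
m(560) + t(l, -353) = (213 + 560)/(-535 + 560) + (293 + 2*(-353))/(412 + 512) = 773/25 + (293 - 706)/924 = (1/25)*773 + (1/924)*(-413) = 773/25 - 59/132 = 100561/3300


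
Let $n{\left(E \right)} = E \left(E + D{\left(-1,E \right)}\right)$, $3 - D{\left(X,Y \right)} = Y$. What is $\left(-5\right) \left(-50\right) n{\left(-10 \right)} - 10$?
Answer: $-7510$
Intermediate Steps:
$D{\left(X,Y \right)} = 3 - Y$
$n{\left(E \right)} = 3 E$ ($n{\left(E \right)} = E \left(E - \left(-3 + E\right)\right) = E 3 = 3 E$)
$\left(-5\right) \left(-50\right) n{\left(-10 \right)} - 10 = \left(-5\right) \left(-50\right) 3 \left(-10\right) - 10 = 250 \left(-30\right) - 10 = -7500 - 10 = -7510$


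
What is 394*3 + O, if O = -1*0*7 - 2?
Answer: 1180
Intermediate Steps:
O = -2 (O = 0*7 - 2 = 0 - 2 = -2)
394*3 + O = 394*3 - 2 = 1182 - 2 = 1180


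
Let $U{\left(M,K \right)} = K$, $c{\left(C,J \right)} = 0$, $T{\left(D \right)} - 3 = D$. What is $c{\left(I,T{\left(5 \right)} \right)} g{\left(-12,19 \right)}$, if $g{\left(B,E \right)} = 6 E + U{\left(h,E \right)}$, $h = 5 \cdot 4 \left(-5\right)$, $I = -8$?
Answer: $0$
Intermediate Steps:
$T{\left(D \right)} = 3 + D$
$h = -100$ ($h = 20 \left(-5\right) = -100$)
$g{\left(B,E \right)} = 7 E$ ($g{\left(B,E \right)} = 6 E + E = 7 E$)
$c{\left(I,T{\left(5 \right)} \right)} g{\left(-12,19 \right)} = 0 \cdot 7 \cdot 19 = 0 \cdot 133 = 0$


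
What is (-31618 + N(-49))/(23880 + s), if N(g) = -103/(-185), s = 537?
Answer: -5849227/4517145 ≈ -1.2949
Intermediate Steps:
N(g) = 103/185 (N(g) = -103*(-1/185) = 103/185)
(-31618 + N(-49))/(23880 + s) = (-31618 + 103/185)/(23880 + 537) = -5849227/185/24417 = -5849227/185*1/24417 = -5849227/4517145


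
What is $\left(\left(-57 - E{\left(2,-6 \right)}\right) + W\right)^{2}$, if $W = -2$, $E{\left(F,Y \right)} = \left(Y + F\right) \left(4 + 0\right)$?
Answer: $1849$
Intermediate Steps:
$E{\left(F,Y \right)} = 4 F + 4 Y$ ($E{\left(F,Y \right)} = \left(F + Y\right) 4 = 4 F + 4 Y$)
$\left(\left(-57 - E{\left(2,-6 \right)}\right) + W\right)^{2} = \left(\left(-57 - \left(4 \cdot 2 + 4 \left(-6\right)\right)\right) - 2\right)^{2} = \left(\left(-57 - \left(8 - 24\right)\right) - 2\right)^{2} = \left(\left(-57 - -16\right) - 2\right)^{2} = \left(\left(-57 + 16\right) - 2\right)^{2} = \left(-41 - 2\right)^{2} = \left(-43\right)^{2} = 1849$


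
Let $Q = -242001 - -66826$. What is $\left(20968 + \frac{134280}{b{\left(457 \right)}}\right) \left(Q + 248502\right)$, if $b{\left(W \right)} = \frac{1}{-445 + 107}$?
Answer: $-3326528630744$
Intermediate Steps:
$b{\left(W \right)} = - \frac{1}{338}$ ($b{\left(W \right)} = \frac{1}{-338} = - \frac{1}{338}$)
$Q = -175175$ ($Q = -242001 + 66826 = -175175$)
$\left(20968 + \frac{134280}{b{\left(457 \right)}}\right) \left(Q + 248502\right) = \left(20968 + \frac{134280}{- \frac{1}{338}}\right) \left(-175175 + 248502\right) = \left(20968 + 134280 \left(-338\right)\right) 73327 = \left(20968 - 45386640\right) 73327 = \left(-45365672\right) 73327 = -3326528630744$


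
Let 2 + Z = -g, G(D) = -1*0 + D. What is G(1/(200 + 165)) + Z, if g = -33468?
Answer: 12215091/365 ≈ 33466.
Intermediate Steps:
G(D) = D (G(D) = 0 + D = D)
Z = 33466 (Z = -2 - 1*(-33468) = -2 + 33468 = 33466)
G(1/(200 + 165)) + Z = 1/(200 + 165) + 33466 = 1/365 + 33466 = 12215091/365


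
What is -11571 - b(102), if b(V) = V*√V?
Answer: -11571 - 102*√102 ≈ -12601.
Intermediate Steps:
b(V) = V^(3/2)
-11571 - b(102) = -11571 - 102^(3/2) = -11571 - 102*√102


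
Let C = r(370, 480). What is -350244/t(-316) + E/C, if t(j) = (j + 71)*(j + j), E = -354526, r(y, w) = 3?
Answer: -13723964143/116130 ≈ -1.1818e+5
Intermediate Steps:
t(j) = 2*j*(71 + j) (t(j) = (71 + j)*(2*j) = 2*j*(71 + j))
C = 3
-350244/t(-316) + E/C = -350244*(-1/(632*(71 - 316))) - 354526/3 = -350244/(2*(-316)*(-245)) - 354526*⅓ = -350244/154840 - 354526/3 = -350244*1/154840 - 354526/3 = -87561/38710 - 354526/3 = -13723964143/116130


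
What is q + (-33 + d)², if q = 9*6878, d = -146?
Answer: 93943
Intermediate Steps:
q = 61902
q + (-33 + d)² = 61902 + (-33 - 146)² = 61902 + (-179)² = 61902 + 32041 = 93943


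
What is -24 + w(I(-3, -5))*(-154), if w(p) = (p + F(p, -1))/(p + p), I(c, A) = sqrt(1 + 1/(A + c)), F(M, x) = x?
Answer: -101 + 22*sqrt(14) ≈ -18.684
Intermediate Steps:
w(p) = (-1 + p)/(2*p) (w(p) = (p - 1)/(p + p) = (-1 + p)/((2*p)) = (-1 + p)*(1/(2*p)) = (-1 + p)/(2*p))
-24 + w(I(-3, -5))*(-154) = -24 + ((-1 + sqrt((1 - 5 - 3)/(-5 - 3)))/(2*(sqrt((1 - 5 - 3)/(-5 - 3)))))*(-154) = -24 + ((-1 + sqrt(-7/(-8)))/(2*(sqrt(-7/(-8)))))*(-154) = -24 + ((-1 + sqrt(-1/8*(-7)))/(2*(sqrt(-1/8*(-7)))))*(-154) = -24 + ((-1 + sqrt(7/8))/(2*(sqrt(7/8))))*(-154) = -24 + ((-1 + sqrt(14)/4)/(2*((sqrt(14)/4))))*(-154) = -24 + ((2*sqrt(14)/7)*(-1 + sqrt(14)/4)/2)*(-154) = -24 + (sqrt(14)*(-1 + sqrt(14)/4)/7)*(-154) = -24 - 22*sqrt(14)*(-1 + sqrt(14)/4)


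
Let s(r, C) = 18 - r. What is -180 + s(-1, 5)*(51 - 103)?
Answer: -1168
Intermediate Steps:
-180 + s(-1, 5)*(51 - 103) = -180 + (18 - 1*(-1))*(51 - 103) = -180 + (18 + 1)*(-52) = -180 + 19*(-52) = -180 - 988 = -1168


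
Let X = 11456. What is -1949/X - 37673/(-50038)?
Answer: 167028913/286617664 ≈ 0.58276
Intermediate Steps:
-1949/X - 37673/(-50038) = -1949/11456 - 37673/(-50038) = -1949*1/11456 - 37673*(-1/50038) = -1949/11456 + 37673/50038 = 167028913/286617664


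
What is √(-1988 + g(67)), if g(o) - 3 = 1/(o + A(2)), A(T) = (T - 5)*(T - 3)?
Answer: I*√9726430/70 ≈ 44.553*I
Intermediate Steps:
A(T) = (-5 + T)*(-3 + T)
g(o) = 3 + 1/(3 + o) (g(o) = 3 + 1/(o + (15 + 2² - 8*2)) = 3 + 1/(o + (15 + 4 - 16)) = 3 + 1/(o + 3) = 3 + 1/(3 + o))
√(-1988 + g(67)) = √(-1988 + (10 + 3*67)/(3 + 67)) = √(-1988 + (10 + 201)/70) = √(-1988 + (1/70)*211) = √(-1988 + 211/70) = √(-138949/70) = I*√9726430/70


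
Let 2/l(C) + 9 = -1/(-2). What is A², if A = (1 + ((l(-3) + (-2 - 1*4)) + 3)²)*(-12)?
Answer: 1581493824/83521 ≈ 18935.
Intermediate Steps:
l(C) = -4/17 (l(C) = 2/(-9 - 1/(-2)) = 2/(-9 - 1*(-½)) = 2/(-9 + ½) = 2/(-17/2) = 2*(-2/17) = -4/17)
A = -39768/289 (A = (1 + ((-4/17 + (-2 - 1*4)) + 3)²)*(-12) = (1 + ((-4/17 + (-2 - 4)) + 3)²)*(-12) = (1 + ((-4/17 - 6) + 3)²)*(-12) = (1 + (-106/17 + 3)²)*(-12) = (1 + (-55/17)²)*(-12) = (1 + 3025/289)*(-12) = (3314/289)*(-12) = -39768/289 ≈ -137.61)
A² = (-39768/289)² = 1581493824/83521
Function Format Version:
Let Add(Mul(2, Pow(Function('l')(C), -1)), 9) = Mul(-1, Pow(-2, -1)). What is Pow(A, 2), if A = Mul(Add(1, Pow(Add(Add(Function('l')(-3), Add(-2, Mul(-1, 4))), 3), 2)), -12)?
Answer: Rational(1581493824, 83521) ≈ 18935.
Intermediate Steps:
Function('l')(C) = Rational(-4, 17) (Function('l')(C) = Mul(2, Pow(Add(-9, Mul(-1, Pow(-2, -1))), -1)) = Mul(2, Pow(Add(-9, Mul(-1, Rational(-1, 2))), -1)) = Mul(2, Pow(Add(-9, Rational(1, 2)), -1)) = Mul(2, Pow(Rational(-17, 2), -1)) = Mul(2, Rational(-2, 17)) = Rational(-4, 17))
A = Rational(-39768, 289) (A = Mul(Add(1, Pow(Add(Add(Rational(-4, 17), Add(-2, Mul(-1, 4))), 3), 2)), -12) = Mul(Add(1, Pow(Add(Add(Rational(-4, 17), Add(-2, -4)), 3), 2)), -12) = Mul(Add(1, Pow(Add(Add(Rational(-4, 17), -6), 3), 2)), -12) = Mul(Add(1, Pow(Add(Rational(-106, 17), 3), 2)), -12) = Mul(Add(1, Pow(Rational(-55, 17), 2)), -12) = Mul(Add(1, Rational(3025, 289)), -12) = Mul(Rational(3314, 289), -12) = Rational(-39768, 289) ≈ -137.61)
Pow(A, 2) = Pow(Rational(-39768, 289), 2) = Rational(1581493824, 83521)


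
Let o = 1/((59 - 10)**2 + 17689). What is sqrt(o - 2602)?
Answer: I*sqrt(21432413390)/2870 ≈ 51.01*I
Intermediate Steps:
o = 1/20090 (o = 1/(49**2 + 17689) = 1/(2401 + 17689) = 1/20090 ≈ 4.9776e-5)
sqrt(o - 2602) = sqrt(1/20090 - 2602) = sqrt(-52274179/20090) = I*sqrt(21432413390)/2870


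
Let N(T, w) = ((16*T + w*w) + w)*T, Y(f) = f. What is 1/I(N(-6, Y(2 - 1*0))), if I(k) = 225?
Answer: 1/225 ≈ 0.0044444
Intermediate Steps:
N(T, w) = T*(w + w² + 16*T) (N(T, w) = ((16*T + w²) + w)*T = ((w² + 16*T) + w)*T = (w + w² + 16*T)*T = T*(w + w² + 16*T))
1/I(N(-6, Y(2 - 1*0))) = 1/225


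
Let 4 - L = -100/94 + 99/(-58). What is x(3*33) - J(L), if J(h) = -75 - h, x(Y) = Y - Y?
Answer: 222907/2726 ≈ 81.771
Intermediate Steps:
x(Y) = 0
L = 18457/2726 (L = 4 - (-100/94 + 99/(-58)) = 4 - (-100*1/94 + 99*(-1/58)) = 4 - (-50/47 - 99/58) = 4 - 1*(-7553/2726) = 4 + 7553/2726 = 18457/2726 ≈ 6.7707)
x(3*33) - J(L) = 0 - (-75 - 1*18457/2726) = 0 - (-75 - 18457/2726) = 0 - 1*(-222907/2726) = 0 + 222907/2726 = 222907/2726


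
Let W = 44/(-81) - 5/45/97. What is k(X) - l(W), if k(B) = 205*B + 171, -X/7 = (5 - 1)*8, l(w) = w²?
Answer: -2824216102030/61732449 ≈ -45749.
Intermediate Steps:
W = -4277/7857 (W = 44*(-1/81) - 5*1/45*(1/97) = -44/81 - ⅑*1/97 = -44/81 - 1/873 = -4277/7857 ≈ -0.54436)
X = -224 (X = -7*(5 - 1)*8 = -28*8 = -7*32 = -224)
k(B) = 171 + 205*B
k(X) - l(W) = (171 + 205*(-224)) - (-4277/7857)² = (171 - 45920) - 1*18292729/61732449 = -45749 - 18292729/61732449 = -2824216102030/61732449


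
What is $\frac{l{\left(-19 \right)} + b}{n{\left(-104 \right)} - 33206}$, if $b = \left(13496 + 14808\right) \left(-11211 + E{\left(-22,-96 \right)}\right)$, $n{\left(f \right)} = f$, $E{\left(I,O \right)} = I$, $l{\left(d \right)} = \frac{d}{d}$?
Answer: $\frac{317938831}{33310} \approx 9544.8$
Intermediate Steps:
$l{\left(d \right)} = 1$
$b = -317938832$ ($b = \left(13496 + 14808\right) \left(-11211 - 22\right) = 28304 \left(-11233\right) = -317938832$)
$\frac{l{\left(-19 \right)} + b}{n{\left(-104 \right)} - 33206} = \frac{1 - 317938832}{-104 - 33206} = - \frac{317938831}{-33310} = \left(-317938831\right) \left(- \frac{1}{33310}\right) = \frac{317938831}{33310}$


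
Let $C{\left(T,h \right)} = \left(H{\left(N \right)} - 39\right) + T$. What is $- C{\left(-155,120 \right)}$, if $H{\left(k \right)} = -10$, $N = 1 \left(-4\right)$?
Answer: $204$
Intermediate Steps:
$N = -4$
$C{\left(T,h \right)} = -49 + T$ ($C{\left(T,h \right)} = \left(-10 - 39\right) + T = -49 + T$)
$- C{\left(-155,120 \right)} = - (-49 - 155) = \left(-1\right) \left(-204\right) = 204$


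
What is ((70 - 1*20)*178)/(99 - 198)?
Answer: -8900/99 ≈ -89.899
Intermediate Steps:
((70 - 1*20)*178)/(99 - 198) = ((70 - 20)*178)/(-99) = (50*178)*(-1/99) = 8900*(-1/99) = -8900/99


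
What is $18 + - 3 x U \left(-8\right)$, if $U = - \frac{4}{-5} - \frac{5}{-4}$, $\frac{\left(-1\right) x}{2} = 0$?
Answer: $18$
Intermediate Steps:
$x = 0$ ($x = \left(-2\right) 0 = 0$)
$U = \frac{41}{20}$ ($U = \left(-4\right) \left(- \frac{1}{5}\right) - - \frac{5}{4} = \frac{4}{5} + \frac{5}{4} = \frac{41}{20} \approx 2.05$)
$18 + - 3 x U \left(-8\right) = 18 + \left(-3\right) 0 \cdot \frac{41}{20} \left(-8\right) = 18 + 0 \cdot \frac{41}{20} \left(-8\right) = 18 + 0 \left(-8\right) = 18 + 0 = 18$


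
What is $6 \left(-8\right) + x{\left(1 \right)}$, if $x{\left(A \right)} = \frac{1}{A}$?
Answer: $-47$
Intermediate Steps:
$6 \left(-8\right) + x{\left(1 \right)} = 6 \left(-8\right) + 1^{-1} = -48 + 1 = -47$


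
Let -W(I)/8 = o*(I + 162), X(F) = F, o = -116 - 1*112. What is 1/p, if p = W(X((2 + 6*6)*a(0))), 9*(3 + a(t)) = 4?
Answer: 3/355072 ≈ 8.4490e-6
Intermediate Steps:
o = -228 (o = -116 - 112 = -228)
a(t) = -23/9 (a(t) = -3 + (1/9)*4 = -3 + 4/9 = -23/9)
W(I) = 295488 + 1824*I (W(I) = -(-1824)*(I + 162) = -(-1824)*(162 + I) = -8*(-36936 - 228*I) = 295488 + 1824*I)
p = 355072/3 (p = 295488 + 1824*((2 + 6*6)*(-23/9)) = 295488 + 1824*((2 + 36)*(-23/9)) = 295488 + 1824*(38*(-23/9)) = 295488 + 1824*(-874/9) = 295488 - 531392/3 = 355072/3 ≈ 1.1836e+5)
1/p = 1/(355072/3) = 3/355072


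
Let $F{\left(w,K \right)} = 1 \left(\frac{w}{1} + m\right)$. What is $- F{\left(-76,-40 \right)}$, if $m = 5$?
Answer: $71$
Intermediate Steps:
$F{\left(w,K \right)} = 5 + w$ ($F{\left(w,K \right)} = 1 \left(\frac{w}{1} + 5\right) = 1 \left(w 1 + 5\right) = 1 \left(w + 5\right) = 1 \left(5 + w\right) = 5 + w$)
$- F{\left(-76,-40 \right)} = - (5 - 76) = \left(-1\right) \left(-71\right) = 71$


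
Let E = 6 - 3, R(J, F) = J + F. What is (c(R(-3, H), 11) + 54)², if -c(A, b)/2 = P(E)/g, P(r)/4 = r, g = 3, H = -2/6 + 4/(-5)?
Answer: 2116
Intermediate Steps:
H = -17/15 (H = -2*⅙ + 4*(-⅕) = -⅓ - ⅘ = -17/15 ≈ -1.1333)
R(J, F) = F + J
E = 3
P(r) = 4*r
c(A, b) = -8 (c(A, b) = -2*4*3/3 = -24/3 = -2*4 = -8)
(c(R(-3, H), 11) + 54)² = (-8 + 54)² = 46² = 2116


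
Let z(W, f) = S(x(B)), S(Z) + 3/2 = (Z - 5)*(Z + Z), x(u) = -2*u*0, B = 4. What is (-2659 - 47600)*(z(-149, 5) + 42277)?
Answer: -4249448709/2 ≈ -2.1247e+9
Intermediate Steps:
x(u) = 0
S(Z) = -3/2 + 2*Z*(-5 + Z) (S(Z) = -3/2 + (Z - 5)*(Z + Z) = -3/2 + (-5 + Z)*(2*Z) = -3/2 + 2*Z*(-5 + Z))
z(W, f) = -3/2 (z(W, f) = -3/2 - 10*0 + 2*0**2 = -3/2 + 0 + 2*0 = -3/2 + 0 + 0 = -3/2)
(-2659 - 47600)*(z(-149, 5) + 42277) = (-2659 - 47600)*(-3/2 + 42277) = -50259*84551/2 = -4249448709/2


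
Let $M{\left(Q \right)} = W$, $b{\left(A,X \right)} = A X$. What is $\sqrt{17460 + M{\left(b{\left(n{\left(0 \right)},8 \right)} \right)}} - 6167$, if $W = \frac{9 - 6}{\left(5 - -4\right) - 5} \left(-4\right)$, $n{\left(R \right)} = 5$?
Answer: $-6167 + 23 \sqrt{33} \approx -6034.9$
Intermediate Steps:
$W = -3$ ($W = \frac{3}{\left(5 + 4\right) - 5} \left(-4\right) = \frac{3}{9 - 5} \left(-4\right) = \frac{3}{4} \left(-4\right) = -3$)
$M{\left(Q \right)} = -3$
$\sqrt{17460 + M{\left(b{\left(n{\left(0 \right)},8 \right)} \right)}} - 6167 = \sqrt{17460 - 3} - 6167 = \sqrt{17457} - 6167 = 23 \sqrt{33} - 6167 = -6167 + 23 \sqrt{33}$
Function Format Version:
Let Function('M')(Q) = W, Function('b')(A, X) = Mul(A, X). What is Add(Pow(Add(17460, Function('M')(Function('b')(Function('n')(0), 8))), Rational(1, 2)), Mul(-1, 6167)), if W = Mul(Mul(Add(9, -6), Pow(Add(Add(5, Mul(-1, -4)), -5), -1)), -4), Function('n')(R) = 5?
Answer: Add(-6167, Mul(23, Pow(33, Rational(1, 2)))) ≈ -6034.9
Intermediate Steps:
W = -3 (W = Mul(Mul(3, Pow(Add(Add(5, 4), -5), -1)), -4) = Mul(Mul(3, Pow(Add(9, -5), -1)), -4) = Mul(Mul(3, Pow(4, -1)), -4) = Mul(Mul(3, Rational(1, 4)), -4) = Mul(Rational(3, 4), -4) = -3)
Function('M')(Q) = -3
Add(Pow(Add(17460, Function('M')(Function('b')(Function('n')(0), 8))), Rational(1, 2)), Mul(-1, 6167)) = Add(Pow(Add(17460, -3), Rational(1, 2)), Mul(-1, 6167)) = Add(Pow(17457, Rational(1, 2)), -6167) = Add(Mul(23, Pow(33, Rational(1, 2))), -6167) = Add(-6167, Mul(23, Pow(33, Rational(1, 2))))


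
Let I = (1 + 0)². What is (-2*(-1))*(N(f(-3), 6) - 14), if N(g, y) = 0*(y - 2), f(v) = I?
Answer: -28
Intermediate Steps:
I = 1 (I = 1² = 1)
f(v) = 1
N(g, y) = 0 (N(g, y) = 0*(-2 + y) = 0)
(-2*(-1))*(N(f(-3), 6) - 14) = (-2*(-1))*(0 - 14) = 2*(-14) = -28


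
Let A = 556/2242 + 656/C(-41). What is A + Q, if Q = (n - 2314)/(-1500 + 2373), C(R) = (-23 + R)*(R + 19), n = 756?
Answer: -92212559/86119704 ≈ -1.0707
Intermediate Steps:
C(R) = (-23 + R)*(19 + R)
Q = -1558/873 (Q = (756 - 2314)/(-1500 + 2373) = -1558/873 ≈ -1.7847)
A = 70425/98648 (A = 556/2242 + 656/(-437 + (-41)² - 4*(-41)) = 556*(1/2242) + 656/(-437 + 1681 + 164) = 278/1121 + 656/1408 = 278/1121 + 656*(1/1408) = 278/1121 + 41/88 = 70425/98648 ≈ 0.71390)
A + Q = 70425/98648 - 1558/873 = -92212559/86119704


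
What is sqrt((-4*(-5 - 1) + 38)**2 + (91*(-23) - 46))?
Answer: sqrt(1705) ≈ 41.292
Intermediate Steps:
sqrt((-4*(-5 - 1) + 38)**2 + (91*(-23) - 46)) = sqrt((-4*(-6) + 38)**2 + (-2093 - 46)) = sqrt((24 + 38)**2 - 2139) = sqrt(62**2 - 2139) = sqrt(3844 - 2139) = sqrt(1705)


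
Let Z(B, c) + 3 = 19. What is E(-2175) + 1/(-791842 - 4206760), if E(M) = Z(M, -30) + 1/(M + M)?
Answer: 86974424062/5435979675 ≈ 16.000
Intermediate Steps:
Z(B, c) = 16 (Z(B, c) = -3 + 19 = 16)
E(M) = 16 + 1/(2*M) (E(M) = 16 + 1/(M + M) = 16 + 1/(2*M))
E(-2175) + 1/(-791842 - 4206760) = (16 + (½)/(-2175)) + 1/(-791842 - 4206760) = (16 + (½)*(-1/2175)) + 1/(-4998602) = (16 - 1/4350) - 1/4998602 = 69599/4350 - 1/4998602 = 86974424062/5435979675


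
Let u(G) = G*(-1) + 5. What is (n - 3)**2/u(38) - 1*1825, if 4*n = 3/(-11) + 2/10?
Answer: -182208181/99825 ≈ -1825.3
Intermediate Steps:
n = -1/55 (n = (3/(-11) + 2/10)/4 = (3*(-1/11) + 2*(1/10))/4 = (-3/11 + 1/5)/4 = (1/4)*(-4/55) = -1/55 ≈ -0.018182)
u(G) = 5 - G (u(G) = -G + 5 = 5 - G)
(n - 3)**2/u(38) - 1*1825 = (-1/55 - 3)**2/(5 - 1*38) - 1*1825 = (-166/55)**2/(5 - 38) - 1825 = (27556/3025)/(-33) - 1825 = (27556/3025)*(-1/33) - 1825 = -27556/99825 - 1825 = -182208181/99825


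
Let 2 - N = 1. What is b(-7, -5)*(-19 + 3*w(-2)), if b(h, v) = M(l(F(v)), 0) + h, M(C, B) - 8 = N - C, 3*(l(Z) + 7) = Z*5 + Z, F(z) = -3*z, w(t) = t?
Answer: 525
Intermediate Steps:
N = 1 (N = 2 - 1*1 = 2 - 1 = 1)
l(Z) = -7 + 2*Z (l(Z) = -7 + (Z*5 + Z)/3 = -7 + (5*Z + Z)/3 = -7 + (6*Z)/3 = -7 + 2*Z)
M(C, B) = 9 - C (M(C, B) = 8 + (1 - C) = 9 - C)
b(h, v) = 16 + h + 6*v (b(h, v) = (9 - (-7 + 2*(-3*v))) + h = (9 - (-7 - 6*v)) + h = (9 + (7 + 6*v)) + h = (16 + 6*v) + h = 16 + h + 6*v)
b(-7, -5)*(-19 + 3*w(-2)) = (16 - 7 + 6*(-5))*(-19 + 3*(-2)) = (16 - 7 - 30)*(-19 - 6) = -21*(-25) = 525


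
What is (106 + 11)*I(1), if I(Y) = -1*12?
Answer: -1404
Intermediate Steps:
I(Y) = -12
(106 + 11)*I(1) = (106 + 11)*(-12) = 117*(-12) = -1404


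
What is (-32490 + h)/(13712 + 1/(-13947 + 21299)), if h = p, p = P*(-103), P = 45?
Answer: -2183544/806485 ≈ -2.7075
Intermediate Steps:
p = -4635 (p = 45*(-103) = -4635)
h = -4635
(-32490 + h)/(13712 + 1/(-13947 + 21299)) = (-32490 - 4635)/(13712 + 1/(-13947 + 21299)) = -37125/(13712 + 1/7352) = -37125/100810625/7352 = -37125*7352/100810625 = -2183544/806485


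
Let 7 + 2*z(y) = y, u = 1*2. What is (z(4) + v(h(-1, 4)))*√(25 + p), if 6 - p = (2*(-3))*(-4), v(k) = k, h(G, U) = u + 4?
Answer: 9*√7/2 ≈ 11.906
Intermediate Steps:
u = 2
z(y) = -7/2 + y/2
h(G, U) = 6 (h(G, U) = 2 + 4 = 6)
p = -18 (p = 6 - 2*(-3)*(-4) = 6 - (-6)*(-4) = 6 - 1*24 = 6 - 24 = -18)
(z(4) + v(h(-1, 4)))*√(25 + p) = ((-7/2 + (½)*4) + 6)*√(25 - 18) = ((-7/2 + 2) + 6)*√7 = (-3/2 + 6)*√7 = 9*√7/2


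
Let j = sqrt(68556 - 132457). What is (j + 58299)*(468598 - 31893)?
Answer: 25459464795 + 436705*I*sqrt(63901) ≈ 2.5459e+10 + 1.1039e+8*I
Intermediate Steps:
j = I*sqrt(63901) (j = sqrt(-63901) = I*sqrt(63901) ≈ 252.79*I)
(j + 58299)*(468598 - 31893) = (I*sqrt(63901) + 58299)*(468598 - 31893) = (58299 + I*sqrt(63901))*436705 = 25459464795 + 436705*I*sqrt(63901)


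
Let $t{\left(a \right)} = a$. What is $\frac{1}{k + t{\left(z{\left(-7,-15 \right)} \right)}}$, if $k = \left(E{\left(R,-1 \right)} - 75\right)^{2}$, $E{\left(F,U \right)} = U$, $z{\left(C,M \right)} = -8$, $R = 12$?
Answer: $\frac{1}{5768} \approx 0.00017337$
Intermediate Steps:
$k = 5776$ ($k = \left(-1 - 75\right)^{2} = \left(-76\right)^{2} = 5776$)
$\frac{1}{k + t{\left(z{\left(-7,-15 \right)} \right)}} = \frac{1}{5776 - 8} = \frac{1}{5768}$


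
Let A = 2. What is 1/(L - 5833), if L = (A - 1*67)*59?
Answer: -1/9668 ≈ -0.00010343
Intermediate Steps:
L = -3835 (L = (2 - 1*67)*59 = (2 - 67)*59 = -65*59 = -3835)
1/(L - 5833) = 1/(-3835 - 5833) = 1/(-9668) = -1/9668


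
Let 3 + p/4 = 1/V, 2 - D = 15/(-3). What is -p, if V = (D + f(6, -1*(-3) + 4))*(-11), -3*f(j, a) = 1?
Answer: 663/55 ≈ 12.055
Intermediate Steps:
D = 7 (D = 2 - 15/(-3) = 2 - 15*(-1)/3 = 2 - 1*(-5) = 2 + 5 = 7)
f(j, a) = -1/3 (f(j, a) = -1/3*1 = -1/3)
V = -220/3 (V = (7 - 1/3)*(-11) = (20/3)*(-11) = -220/3 ≈ -73.333)
p = -663/55 (p = -12 + 4/(-220/3) = -12 + 4*(-3/220) = -12 - 3/55 = -663/55 ≈ -12.055)
-p = -1*(-663/55) = 663/55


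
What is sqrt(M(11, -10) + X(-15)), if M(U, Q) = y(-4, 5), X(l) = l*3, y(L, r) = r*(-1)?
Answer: 5*I*sqrt(2) ≈ 7.0711*I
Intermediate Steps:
y(L, r) = -r
X(l) = 3*l
M(U, Q) = -5 (M(U, Q) = -1*5 = -5)
sqrt(M(11, -10) + X(-15)) = sqrt(-5 + 3*(-15)) = sqrt(-5 - 45) = sqrt(-50) = 5*I*sqrt(2)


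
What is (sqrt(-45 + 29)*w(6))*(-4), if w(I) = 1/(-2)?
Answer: 8*I ≈ 8.0*I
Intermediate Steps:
w(I) = -1/2
(sqrt(-45 + 29)*w(6))*(-4) = (sqrt(-45 + 29)*(-1/2))*(-4) = (sqrt(-16)*(-1/2))*(-4) = ((4*I)*(-1/2))*(-4) = -2*I*(-4) = 8*I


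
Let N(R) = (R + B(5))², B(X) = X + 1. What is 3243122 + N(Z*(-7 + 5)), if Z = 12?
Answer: 3243446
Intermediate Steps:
B(X) = 1 + X
N(R) = (6 + R)² (N(R) = (R + (1 + 5))² = (R + 6)² = (6 + R)²)
3243122 + N(Z*(-7 + 5)) = 3243122 + (6 + 12*(-7 + 5))² = 3243122 + (6 + 12*(-2))² = 3243122 + (6 - 24)² = 3243122 + (-18)² = 3243122 + 324 = 3243446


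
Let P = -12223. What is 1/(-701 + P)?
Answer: -1/12924 ≈ -7.7375e-5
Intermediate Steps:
1/(-701 + P) = 1/(-701 - 12223) = 1/(-12924) = -1/12924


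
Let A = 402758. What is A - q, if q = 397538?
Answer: 5220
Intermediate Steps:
A - q = 402758 - 1*397538 = 402758 - 397538 = 5220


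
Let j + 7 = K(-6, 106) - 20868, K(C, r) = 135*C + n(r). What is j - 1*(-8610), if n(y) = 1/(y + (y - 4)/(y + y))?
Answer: -147577419/11287 ≈ -13075.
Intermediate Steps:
n(y) = 1/(y + (-4 + y)/(2*y)) (n(y) = 1/(y + (-4 + y)/((2*y))) = 1/(y + (-4 + y)*(1/(2*y))) = 1/(y + (-4 + y)/(2*y)))
K(C, r) = 135*C + 2*r/(-4 + r + 2*r²)
j = -244758489/11287 (j = -7 + ((2*106 + 135*(-6)*(-4 + 106 + 2*106²))/(-4 + 106 + 2*106²) - 20868) = -7 + ((212 + 135*(-6)*(-4 + 106 + 2*11236))/(-4 + 106 + 2*11236) - 20868) = -7 + ((212 + 135*(-6)*(-4 + 106 + 22472))/(-4 + 106 + 22472) - 20868) = -7 + ((212 + 135*(-6)*22574)/22574 - 20868) = -7 + ((212 - 18284940)/22574 - 20868) = -7 + ((1/22574)*(-18284728) - 20868) = -7 + (-9142364/11287 - 20868) = -7 - 244679480/11287 = -244758489/11287 ≈ -21685.)
j - 1*(-8610) = -244758489/11287 - 1*(-8610) = -244758489/11287 + 8610 = -147577419/11287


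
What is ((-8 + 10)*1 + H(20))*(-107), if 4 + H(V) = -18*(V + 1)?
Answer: 40660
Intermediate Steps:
H(V) = -22 - 18*V (H(V) = -4 - 18*(V + 1) = -4 - 18*(1 + V) = -4 + (-18 - 18*V) = -22 - 18*V)
((-8 + 10)*1 + H(20))*(-107) = ((-8 + 10)*1 + (-22 - 18*20))*(-107) = (2*1 + (-22 - 360))*(-107) = (2 - 382)*(-107) = -380*(-107) = 40660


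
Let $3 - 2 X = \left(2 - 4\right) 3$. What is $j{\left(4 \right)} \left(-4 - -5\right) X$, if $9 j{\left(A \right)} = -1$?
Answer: $- \frac{1}{2} \approx -0.5$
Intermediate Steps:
$j{\left(A \right)} = - \frac{1}{9}$ ($j{\left(A \right)} = \frac{1}{9} \left(-1\right) = - \frac{1}{9}$)
$X = \frac{9}{2}$ ($X = \frac{3}{2} - \frac{\left(2 - 4\right) 3}{2} = \frac{3}{2} - \frac{\left(-2\right) 3}{2} = \frac{3}{2} - -3 = \frac{3}{2} + 3 = \frac{9}{2} \approx 4.5$)
$j{\left(4 \right)} \left(-4 - -5\right) X = - \frac{-4 - -5}{9} \cdot \frac{9}{2} = - \frac{-4 + 5}{9} \cdot \frac{9}{2} = \left(- \frac{1}{9}\right) 1 \cdot \frac{9}{2} = \left(- \frac{1}{9}\right) \frac{9}{2} = - \frac{1}{2}$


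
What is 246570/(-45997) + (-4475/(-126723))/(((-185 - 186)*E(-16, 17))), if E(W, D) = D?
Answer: -28152756594335/5251818925731 ≈ -5.3606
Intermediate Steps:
246570/(-45997) + (-4475/(-126723))/(((-185 - 186)*E(-16, 17))) = 246570/(-45997) + (-4475/(-126723))/(((-185 - 186)*17)) = 246570*(-1/45997) + (-4475*(-1/126723))/((-371*17)) = -246570/45997 + (4475/126723)/(-6307) = -246570/45997 + (4475/126723)*(-1/6307) = -246570/45997 - 4475/799241961 = -28152756594335/5251818925731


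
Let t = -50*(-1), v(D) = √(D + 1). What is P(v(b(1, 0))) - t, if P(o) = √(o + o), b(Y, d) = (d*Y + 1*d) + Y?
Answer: -50 + 2^(¾) ≈ -48.318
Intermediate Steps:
b(Y, d) = Y + d + Y*d (b(Y, d) = (Y*d + d) + Y = (d + Y*d) + Y = Y + d + Y*d)
v(D) = √(1 + D)
P(o) = √2*√o (P(o) = √(2*o) = √2*√o)
t = 50
P(v(b(1, 0))) - t = √2*√(√(1 + (1 + 0 + 1*0))) - 1*50 = √2*√(√(1 + (1 + 0 + 0))) - 50 = √2*√(√(1 + 1)) - 50 = √2*√(√2) - 50 = √2*2^(¼) - 50 = 2^(¾) - 50 = -50 + 2^(¾)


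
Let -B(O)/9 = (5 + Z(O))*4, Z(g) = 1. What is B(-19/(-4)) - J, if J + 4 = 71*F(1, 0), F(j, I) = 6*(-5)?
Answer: 1918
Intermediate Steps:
F(j, I) = -30
J = -2134 (J = -4 + 71*(-30) = -4 - 2130 = -2134)
B(O) = -216 (B(O) = -9*(5 + 1)*4 = -54*4 = -9*24 = -216)
B(-19/(-4)) - J = -216 - 1*(-2134) = -216 + 2134 = 1918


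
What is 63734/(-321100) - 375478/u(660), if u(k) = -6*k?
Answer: 3007839979/31788900 ≈ 94.619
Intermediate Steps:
63734/(-321100) - 375478/u(660) = 63734/(-321100) - 375478/((-6*660)) = 63734*(-1/321100) - 375478/(-3960) = -31867/160550 - 375478*(-1/3960) = -31867/160550 + 187739/1980 = 3007839979/31788900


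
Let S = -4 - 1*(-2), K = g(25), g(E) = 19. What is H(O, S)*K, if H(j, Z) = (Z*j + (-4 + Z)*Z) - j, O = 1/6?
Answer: 437/2 ≈ 218.50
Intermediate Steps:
O = ⅙ ≈ 0.16667
K = 19
S = -2 (S = -4 + 2 = -2)
H(j, Z) = -j + Z*j + Z*(-4 + Z) (H(j, Z) = (Z*j + Z*(-4 + Z)) - j = -j + Z*j + Z*(-4 + Z))
H(O, S)*K = ((-2)² - 1*⅙ - 4*(-2) - 2*⅙)*19 = (4 - ⅙ + 8 - ⅓)*19 = (23/2)*19 = 437/2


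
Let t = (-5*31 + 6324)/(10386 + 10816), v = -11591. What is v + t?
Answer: -245746213/21202 ≈ -11591.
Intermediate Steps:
t = 6169/21202 (t = (-155 + 6324)/21202 = 6169*(1/21202) = 6169/21202 ≈ 0.29096)
v + t = -11591 + 6169/21202 = -245746213/21202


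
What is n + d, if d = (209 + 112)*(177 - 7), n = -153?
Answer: 54417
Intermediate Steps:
d = 54570 (d = 321*170 = 54570)
n + d = -153 + 54570 = 54417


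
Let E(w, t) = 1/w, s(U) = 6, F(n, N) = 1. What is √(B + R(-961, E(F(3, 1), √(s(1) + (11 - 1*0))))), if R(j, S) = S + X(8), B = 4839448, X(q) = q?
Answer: √4839457 ≈ 2199.9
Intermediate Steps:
R(j, S) = 8 + S (R(j, S) = S + 8 = 8 + S)
√(B + R(-961, E(F(3, 1), √(s(1) + (11 - 1*0))))) = √(4839448 + (8 + 1/1)) = √(4839448 + (8 + 1)) = √(4839448 + 9) = √4839457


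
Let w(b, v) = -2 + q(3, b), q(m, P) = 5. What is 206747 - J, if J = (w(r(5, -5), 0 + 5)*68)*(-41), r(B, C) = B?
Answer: 215111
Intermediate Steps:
w(b, v) = 3 (w(b, v) = -2 + 5 = 3)
J = -8364 (J = (3*68)*(-41) = 204*(-41) = -8364)
206747 - J = 206747 - 1*(-8364) = 206747 + 8364 = 215111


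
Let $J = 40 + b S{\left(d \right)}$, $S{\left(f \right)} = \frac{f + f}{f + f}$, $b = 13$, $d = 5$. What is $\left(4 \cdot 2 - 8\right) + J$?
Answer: $53$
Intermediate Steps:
$S{\left(f \right)} = 1$ ($S{\left(f \right)} = \frac{2 f}{2 f} = 2 f \frac{1}{2 f} = 1$)
$J = 53$ ($J = 40 + 13 \cdot 1 = 40 + 13 = 53$)
$\left(4 \cdot 2 - 8\right) + J = \left(4 \cdot 2 - 8\right) + 53 = \left(8 - 8\right) + 53 = 0 + 53 = 53$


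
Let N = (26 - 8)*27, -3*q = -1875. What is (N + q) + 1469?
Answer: 2580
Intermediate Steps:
q = 625 (q = -⅓*(-1875) = 625)
N = 486 (N = 18*27 = 486)
(N + q) + 1469 = (486 + 625) + 1469 = 1111 + 1469 = 2580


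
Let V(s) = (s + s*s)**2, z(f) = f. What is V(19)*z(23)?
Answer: 3321200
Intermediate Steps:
V(s) = (s + s**2)**2
V(19)*z(23) = (19**2*(1 + 19)**2)*23 = (361*20**2)*23 = (361*400)*23 = 144400*23 = 3321200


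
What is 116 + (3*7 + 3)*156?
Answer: 3860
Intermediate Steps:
116 + (3*7 + 3)*156 = 116 + (21 + 3)*156 = 116 + 24*156 = 116 + 3744 = 3860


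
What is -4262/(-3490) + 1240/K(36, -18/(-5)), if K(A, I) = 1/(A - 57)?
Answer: -45437669/1745 ≈ -26039.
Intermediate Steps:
K(A, I) = 1/(-57 + A)
-4262/(-3490) + 1240/K(36, -18/(-5)) = -4262/(-3490) + 1240/(1/(-57 + 36)) = -4262*(-1/3490) + 1240/(1/(-21)) = 2131/1745 + 1240/(-1/21) = 2131/1745 + 1240*(-21) = 2131/1745 - 26040 = -45437669/1745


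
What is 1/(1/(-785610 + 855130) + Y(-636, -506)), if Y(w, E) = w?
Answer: -69520/44214719 ≈ -0.0015723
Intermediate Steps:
1/(1/(-785610 + 855130) + Y(-636, -506)) = 1/(1/(-785610 + 855130) - 636) = 1/(1/69520 - 636) = 1/(-44214719/69520) = -69520/44214719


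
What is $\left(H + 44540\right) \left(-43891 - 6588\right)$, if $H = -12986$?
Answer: $-1592814366$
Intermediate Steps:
$\left(H + 44540\right) \left(-43891 - 6588\right) = \left(-12986 + 44540\right) \left(-43891 - 6588\right) = 31554 \left(-50479\right) = -1592814366$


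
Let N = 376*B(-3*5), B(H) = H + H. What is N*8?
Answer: -90240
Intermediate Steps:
B(H) = 2*H
N = -11280 (N = 376*(2*(-3*5)) = 376*(2*(-15)) = 376*(-30) = -11280)
N*8 = -11280*8 = -90240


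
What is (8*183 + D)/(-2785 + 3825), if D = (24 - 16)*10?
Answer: 193/130 ≈ 1.4846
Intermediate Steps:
D = 80 (D = 8*10 = 80)
(8*183 + D)/(-2785 + 3825) = (8*183 + 80)/(-2785 + 3825) = (1464 + 80)/1040 = 1544*(1/1040) = 193/130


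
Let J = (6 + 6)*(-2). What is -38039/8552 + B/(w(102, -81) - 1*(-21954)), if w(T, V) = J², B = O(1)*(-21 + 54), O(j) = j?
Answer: -142789409/32112760 ≈ -4.4465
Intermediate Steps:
J = -24 (J = 12*(-2) = -24)
B = 33 (B = 1*(-21 + 54) = 1*33 = 33)
w(T, V) = 576 (w(T, V) = (-24)² = 576)
-38039/8552 + B/(w(102, -81) - 1*(-21954)) = -38039/8552 + 33/(576 - 1*(-21954)) = -38039*1/8552 + 33/(576 + 21954) = -38039/8552 + 33/22530 = -38039/8552 + 33*(1/22530) = -38039/8552 + 11/7510 = -142789409/32112760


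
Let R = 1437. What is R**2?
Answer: 2064969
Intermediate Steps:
R**2 = 1437**2 = 2064969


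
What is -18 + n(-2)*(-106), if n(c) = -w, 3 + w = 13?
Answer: 1042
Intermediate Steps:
w = 10 (w = -3 + 13 = 10)
n(c) = -10 (n(c) = -1*10 = -10)
-18 + n(-2)*(-106) = -18 - 10*(-106) = -18 + 1060 = 1042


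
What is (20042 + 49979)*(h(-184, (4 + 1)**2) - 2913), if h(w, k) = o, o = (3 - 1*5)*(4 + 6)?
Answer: -205371593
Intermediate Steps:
o = -20 (o = (3 - 5)*10 = -2*10 = -20)
h(w, k) = -20
(20042 + 49979)*(h(-184, (4 + 1)**2) - 2913) = (20042 + 49979)*(-20 - 2913) = 70021*(-2933) = -205371593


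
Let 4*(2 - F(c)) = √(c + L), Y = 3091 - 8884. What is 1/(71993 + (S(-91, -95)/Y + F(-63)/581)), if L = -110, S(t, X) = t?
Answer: 13048773455991503328/939420597313670616341293 + 77990765076*I*√173/939420597313670616341293 ≈ 1.389e-5 + 1.092e-12*I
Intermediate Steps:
Y = -5793
F(c) = 2 - √(-110 + c)/4 (F(c) = 2 - √(c - 110)/4 = 2 - √(-110 + c)/4)
1/(71993 + (S(-91, -95)/Y + F(-63)/581)) = 1/(71993 + (-91/(-5793) + (2 - √(-110 - 63)/4)/581)) = 1/(71993 + (-91*(-1/5793) + (2 - I*√173/4)*(1/581))) = 1/(71993 + (91/5793 + (2 - I*√173/4)*(1/581))) = 1/(71993 + (91/5793 + (2/581 - I*√173/2324))) = 1/(71993 + (64457/3365733 - I*√173/2324)) = 1/(242309280326/3365733 - I*√173/2324)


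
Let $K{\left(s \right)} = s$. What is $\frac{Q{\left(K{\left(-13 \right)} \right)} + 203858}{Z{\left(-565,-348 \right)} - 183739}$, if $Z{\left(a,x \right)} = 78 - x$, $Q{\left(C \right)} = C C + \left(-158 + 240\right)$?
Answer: $- \frac{204109}{183313} \approx -1.1134$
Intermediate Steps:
$Q{\left(C \right)} = 82 + C^{2}$ ($Q{\left(C \right)} = C^{2} + 82 = 82 + C^{2}$)
$\frac{Q{\left(K{\left(-13 \right)} \right)} + 203858}{Z{\left(-565,-348 \right)} - 183739} = \frac{\left(82 + \left(-13\right)^{2}\right) + 203858}{\left(78 - -348\right) - 183739} = \frac{\left(82 + 169\right) + 203858}{\left(78 + 348\right) - 183739} = \frac{251 + 203858}{426 - 183739} = \frac{204109}{-183313} = 204109 \left(- \frac{1}{183313}\right) = - \frac{204109}{183313}$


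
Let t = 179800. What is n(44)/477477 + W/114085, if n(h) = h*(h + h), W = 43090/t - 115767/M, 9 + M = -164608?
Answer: 3838100049275761/472814726103146700 ≈ 0.0081176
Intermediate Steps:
M = -164617 (M = -9 - 164608 = -164617)
W = 90026623/95477860 (W = 43090/179800 - 115767/(-164617) = 43090*(1/179800) - 115767*(-1/164617) = 139/580 + 115767/164617 = 90026623/95477860 ≈ 0.94291)
n(h) = 2*h**2 (n(h) = h*(2*h) = 2*h**2)
n(44)/477477 + W/114085 = (2*44**2)/477477 + (90026623/95477860)/114085 = (2*1936)*(1/477477) + (90026623/95477860)*(1/114085) = 3872*(1/477477) + 90026623/10892591658100 = 352/43407 + 90026623/10892591658100 = 3838100049275761/472814726103146700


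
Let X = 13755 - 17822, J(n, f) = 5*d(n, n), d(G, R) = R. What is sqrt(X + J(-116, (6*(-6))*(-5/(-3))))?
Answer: I*sqrt(4647) ≈ 68.169*I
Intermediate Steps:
J(n, f) = 5*n
X = -4067
sqrt(X + J(-116, (6*(-6))*(-5/(-3)))) = sqrt(-4067 + 5*(-116)) = sqrt(-4067 - 580) = sqrt(-4647) = I*sqrt(4647)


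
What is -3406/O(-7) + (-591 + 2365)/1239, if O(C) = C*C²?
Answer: 689788/60711 ≈ 11.362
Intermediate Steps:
O(C) = C³
-3406/O(-7) + (-591 + 2365)/1239 = -3406/((-7)³) + (-591 + 2365)/1239 = -3406/(-343) + 1774*(1/1239) = -3406*(-1/343) + 1774/1239 = 3406/343 + 1774/1239 = 689788/60711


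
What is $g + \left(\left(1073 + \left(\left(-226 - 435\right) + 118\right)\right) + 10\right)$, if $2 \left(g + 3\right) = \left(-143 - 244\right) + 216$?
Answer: $\frac{903}{2} \approx 451.5$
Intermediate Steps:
$g = - \frac{177}{2}$ ($g = -3 + \frac{\left(-143 - 244\right) + 216}{2} = -3 + \frac{-387 + 216}{2} = -3 + \frac{1}{2} \left(-171\right) = -3 - \frac{171}{2} = - \frac{177}{2} \approx -88.5$)
$g + \left(\left(1073 + \left(\left(-226 - 435\right) + 118\right)\right) + 10\right) = - \frac{177}{2} + \left(\left(1073 + \left(\left(-226 - 435\right) + 118\right)\right) + 10\right) = - \frac{177}{2} + \left(\left(1073 + \left(-661 + 118\right)\right) + 10\right) = - \frac{177}{2} + \left(\left(1073 - 543\right) + 10\right) = - \frac{177}{2} + \left(530 + 10\right) = - \frac{177}{2} + 540 = \frac{903}{2}$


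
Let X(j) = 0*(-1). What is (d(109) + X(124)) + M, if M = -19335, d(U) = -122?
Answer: -19457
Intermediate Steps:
X(j) = 0
(d(109) + X(124)) + M = (-122 + 0) - 19335 = -122 - 19335 = -19457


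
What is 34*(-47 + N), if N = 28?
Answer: -646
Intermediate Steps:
34*(-47 + N) = 34*(-47 + 28) = 34*(-19) = -646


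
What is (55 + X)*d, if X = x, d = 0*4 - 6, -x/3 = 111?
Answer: 1668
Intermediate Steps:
x = -333 (x = -3*111 = -333)
d = -6 (d = 0 - 6 = -6)
X = -333
(55 + X)*d = (55 - 333)*(-6) = -278*(-6) = 1668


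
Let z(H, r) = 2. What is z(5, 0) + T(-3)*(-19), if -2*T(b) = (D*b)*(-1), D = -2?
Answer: -55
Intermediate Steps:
T(b) = -b (T(b) = -(-2*b)*(-1)/2 = -b)
z(5, 0) + T(-3)*(-19) = 2 - 1*(-3)*(-19) = 2 + 3*(-19) = 2 - 57 = -55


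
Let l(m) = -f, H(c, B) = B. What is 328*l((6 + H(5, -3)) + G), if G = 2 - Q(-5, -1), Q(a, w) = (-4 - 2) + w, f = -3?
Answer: 984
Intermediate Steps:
Q(a, w) = -6 + w
G = 9 (G = 2 - (-6 - 1) = 2 - 1*(-7) = 2 + 7 = 9)
l(m) = 3 (l(m) = -1*(-3) = 3)
328*l((6 + H(5, -3)) + G) = 328*3 = 984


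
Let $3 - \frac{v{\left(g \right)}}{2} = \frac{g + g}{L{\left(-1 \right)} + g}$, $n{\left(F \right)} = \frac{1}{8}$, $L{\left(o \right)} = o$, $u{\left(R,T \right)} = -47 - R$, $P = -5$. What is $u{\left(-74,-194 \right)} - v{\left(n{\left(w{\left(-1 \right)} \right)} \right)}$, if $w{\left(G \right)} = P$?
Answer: $\frac{143}{7} \approx 20.429$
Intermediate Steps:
$w{\left(G \right)} = -5$
$n{\left(F \right)} = \frac{1}{8}$
$v{\left(g \right)} = 6 - \frac{4 g}{-1 + g}$ ($v{\left(g \right)} = 6 - 2 \frac{g + g}{-1 + g} = 6 - 2 \frac{2 g}{-1 + g} = 6 - \frac{4 g}{-1 + g}$)
$u{\left(-74,-194 \right)} - v{\left(n{\left(w{\left(-1 \right)} \right)} \right)} = \left(-47 - -74\right) - \frac{2 \left(-3 + \frac{1}{8}\right)}{-1 + \frac{1}{8}} = \left(-47 + 74\right) - 2 \frac{1}{- \frac{7}{8}} \left(- \frac{23}{8}\right) = 27 - 2 \left(- \frac{8}{7}\right) \left(- \frac{23}{8}\right) = 27 - \frac{46}{7} = \frac{143}{7}$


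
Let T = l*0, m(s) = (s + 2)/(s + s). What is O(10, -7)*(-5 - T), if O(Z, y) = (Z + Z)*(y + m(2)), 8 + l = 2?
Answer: 600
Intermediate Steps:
l = -6 (l = -8 + 2 = -6)
m(s) = (2 + s)/(2*s) (m(s) = (2 + s)/((2*s)) = (2 + s)*(1/(2*s)) = (2 + s)/(2*s))
O(Z, y) = 2*Z*(1 + y) (O(Z, y) = (Z + Z)*(y + (½)*(2 + 2)/2) = (2*Z)*(y + (½)*(½)*4) = (2*Z)*(y + 1) = (2*Z)*(1 + y) = 2*Z*(1 + y))
T = 0 (T = -6*0 = 0)
O(10, -7)*(-5 - T) = (2*10*(1 - 7))*(-5 - 1*0) = (2*10*(-6))*(-5 + 0) = -120*(-5) = 600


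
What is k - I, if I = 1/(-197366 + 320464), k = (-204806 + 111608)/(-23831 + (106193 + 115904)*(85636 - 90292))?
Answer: 10438379941/127296560480374 ≈ 8.2001e-5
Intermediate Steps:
k = 93198/1034107463 (k = -93198/(-23831 + 222097*(-4656)) = -93198/(-23831 - 1034083632) = -93198/(-1034107463) = -93198*(-1/1034107463) = 93198/1034107463 ≈ 9.0124e-5)
I = 1/123098 ≈ 8.1236e-6
k - I = 93198/1034107463 - 1*1/123098 = 93198/1034107463 - 1/123098 = 10438379941/127296560480374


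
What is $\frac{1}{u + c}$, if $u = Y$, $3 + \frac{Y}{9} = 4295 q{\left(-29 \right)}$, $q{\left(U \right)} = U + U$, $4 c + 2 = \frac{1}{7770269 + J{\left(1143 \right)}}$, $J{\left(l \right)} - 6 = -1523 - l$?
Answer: $- \frac{31070436}{69660461244629} \approx -4.4603 \cdot 10^{-7}$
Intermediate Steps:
$J{\left(l \right)} = -1517 - l$ ($J{\left(l \right)} = 6 - \left(1523 + l\right) = -1517 - l$)
$c = - \frac{15535217}{31070436}$ ($c = - \frac{1}{2} + \frac{1}{4 \left(7770269 - 2660\right)} = - \frac{1}{2} + \frac{1}{4 \cdot 7767609} = - \frac{1}{2} + \frac{1}{4} \cdot \frac{1}{7767609} = - \frac{1}{2} + \frac{1}{31070436} = - \frac{15535217}{31070436} \approx -0.5$)
$q{\left(U \right)} = 2 U$
$Y = -2242017$ ($Y = -27 + 9 \cdot 4295 \cdot 2 \left(-29\right) = -27 + 9 \cdot 4295 \left(-58\right) = -27 + 9 \left(-249110\right) = -27 - 2241990 = -2242017$)
$u = -2242017$
$\frac{1}{u + c} = \frac{1}{-2242017 - \frac{15535217}{31070436}} = \frac{1}{- \frac{69660461244629}{31070436}} = - \frac{31070436}{69660461244629}$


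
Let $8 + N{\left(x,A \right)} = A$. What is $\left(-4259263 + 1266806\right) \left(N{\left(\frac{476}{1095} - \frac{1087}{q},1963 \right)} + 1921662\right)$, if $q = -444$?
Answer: $-5756341156969$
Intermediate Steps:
$N{\left(x,A \right)} = -8 + A$
$\left(-4259263 + 1266806\right) \left(N{\left(\frac{476}{1095} - \frac{1087}{q},1963 \right)} + 1921662\right) = \left(-4259263 + 1266806\right) \left(\left(-8 + 1963\right) + 1921662\right) = - 2992457 \left(1955 + 1921662\right) = \left(-2992457\right) 1923617 = -5756341156969$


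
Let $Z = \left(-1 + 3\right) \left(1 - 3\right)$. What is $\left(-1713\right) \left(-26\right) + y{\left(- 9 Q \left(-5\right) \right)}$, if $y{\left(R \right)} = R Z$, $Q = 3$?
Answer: $43998$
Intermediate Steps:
$Z = -4$ ($Z = 2 \left(-2\right) = -4$)
$y{\left(R \right)} = - 4 R$ ($y{\left(R \right)} = R \left(-4\right) = - 4 R$)
$\left(-1713\right) \left(-26\right) + y{\left(- 9 Q \left(-5\right) \right)} = \left(-1713\right) \left(-26\right) - 4 \left(- 9 \cdot 3 \left(-5\right)\right) = 44538 - 4 \left(\left(-9\right) \left(-15\right)\right) = 44538 - 540 = 43998$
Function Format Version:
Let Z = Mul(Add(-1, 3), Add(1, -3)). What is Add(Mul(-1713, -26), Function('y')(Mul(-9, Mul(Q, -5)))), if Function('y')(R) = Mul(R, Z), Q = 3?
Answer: 43998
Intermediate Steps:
Z = -4 (Z = Mul(2, -2) = -4)
Function('y')(R) = Mul(-4, R) (Function('y')(R) = Mul(R, -4) = Mul(-4, R))
Add(Mul(-1713, -26), Function('y')(Mul(-9, Mul(Q, -5)))) = Add(Mul(-1713, -26), Mul(-4, Mul(-9, Mul(3, -5)))) = Add(44538, Mul(-4, Mul(-9, -15))) = Add(44538, Mul(-4, 135)) = Add(44538, -540) = 43998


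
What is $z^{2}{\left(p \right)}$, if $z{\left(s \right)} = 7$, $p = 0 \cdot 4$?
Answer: $49$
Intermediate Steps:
$p = 0$
$z^{2}{\left(p \right)} = 7^{2} = 49$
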